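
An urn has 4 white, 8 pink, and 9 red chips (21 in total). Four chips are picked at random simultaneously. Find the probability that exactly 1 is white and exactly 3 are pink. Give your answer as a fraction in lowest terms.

Unordered draws without replacement: count favorable combinations over C(21,4).
Favorable = C(4,1) · C(8,3) · C(9,0) = 224; total = C(21,4) = 5985.
P = 224/5985 = 32/855 ≈ 0.0374.

32/855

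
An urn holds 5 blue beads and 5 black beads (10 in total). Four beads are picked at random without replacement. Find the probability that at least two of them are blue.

31/42

Sum the hypergeometric tail for j = 2,…,4 blue beads.
Favorable = C(5,2)·C(5,2) + C(5,3)·C(5,1) + C(5,4)·C(5,0) = 155; total = C(10,4) = 210.
P = 155/210 = 31/42 ≈ 0.7381.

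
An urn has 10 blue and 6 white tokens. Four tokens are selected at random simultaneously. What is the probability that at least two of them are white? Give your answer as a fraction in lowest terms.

89/182

Sum the hypergeometric tail for j = 2,…,4 white tokens.
Favorable = C(6,2)·C(10,2) + C(6,3)·C(10,1) + C(6,4)·C(10,0) = 890; total = C(16,4) = 1820.
P = 890/1820 = 89/182 ≈ 0.4890.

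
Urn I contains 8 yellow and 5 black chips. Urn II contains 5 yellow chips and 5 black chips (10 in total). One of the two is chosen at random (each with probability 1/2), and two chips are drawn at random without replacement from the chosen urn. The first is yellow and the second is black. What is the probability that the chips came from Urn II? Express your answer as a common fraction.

13/25

P(E | Urn I) = 10/39; P(E | Urn II) = 5/18.
P(E) = 1/2·10/39 + 1/2·5/18 = 125/468.
By Bayes' rule, P(Urn II | E) = 5/36 / 125/468 = 13/25 ≈ 0.5200.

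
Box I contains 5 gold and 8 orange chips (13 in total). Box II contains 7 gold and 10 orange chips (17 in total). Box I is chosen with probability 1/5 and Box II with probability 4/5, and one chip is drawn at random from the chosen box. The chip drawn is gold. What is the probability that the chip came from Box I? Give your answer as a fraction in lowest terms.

85/449

P(gold | Box I) = 5/13; P(gold | Box II) = 7/17.
P(gold) = 1/5·5/13 + 4/5·7/17 = 449/1105.
By Bayes' rule, P(Box I | gold) = 1/13 / 449/1105 = 85/449 ≈ 0.1893.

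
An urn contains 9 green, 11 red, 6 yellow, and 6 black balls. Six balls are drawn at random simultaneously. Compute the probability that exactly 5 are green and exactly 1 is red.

11/7192

Unordered draws without replacement: count favorable combinations over C(32,6).
Favorable = C(9,5) · C(11,1) · C(6,0) · C(6,0) = 1386; total = C(32,6) = 906192.
P = 1386/906192 = 11/7192 ≈ 0.0015.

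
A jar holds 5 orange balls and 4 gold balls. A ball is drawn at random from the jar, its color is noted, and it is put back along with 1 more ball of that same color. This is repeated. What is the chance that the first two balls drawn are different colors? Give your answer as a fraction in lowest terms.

Either orange then gold, or gold then orange; after the first draw the total is 10.
P = (5/9)·(4/10) + (4/9)·(5/10) = 4/9 ≈ 0.4444.

4/9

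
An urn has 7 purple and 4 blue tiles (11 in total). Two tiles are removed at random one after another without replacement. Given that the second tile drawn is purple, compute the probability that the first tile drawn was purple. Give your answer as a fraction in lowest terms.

3/5

P(first=purple and the second tile drawn is purple) = (7/11)·(6/10) = 21/55.
P(the second tile drawn is purple) = Σ over first color = 21/55 + 14/55 = 7/11.
By Bayes, P(first=purple | the second tile drawn is purple) = 21/55 / 7/11 = 3/5 ≈ 0.6000.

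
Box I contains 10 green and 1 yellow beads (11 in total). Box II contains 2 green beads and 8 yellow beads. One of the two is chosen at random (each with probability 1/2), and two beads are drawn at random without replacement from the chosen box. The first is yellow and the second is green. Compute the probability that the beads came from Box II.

88/133

P(E | Box I) = 1/11; P(E | Box II) = 8/45.
P(E) = 1/2·1/11 + 1/2·8/45 = 133/990.
By Bayes' rule, P(Box II | E) = 4/45 / 133/990 = 88/133 ≈ 0.6617.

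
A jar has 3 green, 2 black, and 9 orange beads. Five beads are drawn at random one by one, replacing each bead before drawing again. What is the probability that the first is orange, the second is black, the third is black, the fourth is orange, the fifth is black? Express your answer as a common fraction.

Multiply the conditional probability of each draw in order, with replacement (the composition resets each draw).
P = (9/14) · (2/14) · (2/14) · (9/14) · (2/14) = 81/67228 ≈ 0.0012.

81/67228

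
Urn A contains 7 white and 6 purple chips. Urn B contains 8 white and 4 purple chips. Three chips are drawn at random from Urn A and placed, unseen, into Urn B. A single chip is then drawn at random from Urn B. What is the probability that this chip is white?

25/39

Condition on how many of the transferred chips are white (from Urn A: 7 white of 13; then Urn B has 15 total).
  0 white: C(7,0)C(6,3)/C(13,3) = 10/143; then P = 8/15
  1 white: C(7,1)C(6,2)/C(13,3) = 105/286; then P = 9/15
  2 white: C(7,2)C(6,1)/C(13,3) = 63/143; then P = 10/15
  3 white: C(7,3)C(6,0)/C(13,3) = 35/286; then P = 11/15
P(white from Urn B) = 25/39 ≈ 0.6410.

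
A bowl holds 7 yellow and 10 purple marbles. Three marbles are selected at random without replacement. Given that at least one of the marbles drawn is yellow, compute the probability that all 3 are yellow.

P(all 3 yellow) = C(7,3)/C(17,3) = 7/136; P(at least one yellow) = 1 − C(10,3)/C(17,3) = 14/17.
Since 'all 3 yellow' ⊆ 'at least one yellow', P(all 3 | at least one) = 7/136 / 14/17 = 1/16 ≈ 0.0625.

1/16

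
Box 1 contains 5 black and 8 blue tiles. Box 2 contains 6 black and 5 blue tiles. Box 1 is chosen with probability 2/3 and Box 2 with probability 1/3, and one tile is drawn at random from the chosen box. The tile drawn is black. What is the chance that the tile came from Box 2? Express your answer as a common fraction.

39/94

P(black | Box 1) = 5/13; P(black | Box 2) = 6/11.
P(black) = 2/3·5/13 + 1/3·6/11 = 188/429.
By Bayes' rule, P(Box 2 | black) = 2/11 / 188/429 = 39/94 ≈ 0.4149.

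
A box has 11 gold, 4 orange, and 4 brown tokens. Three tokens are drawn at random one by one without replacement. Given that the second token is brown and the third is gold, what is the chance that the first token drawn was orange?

P(first=orange and the second token is brown and the third is gold) = (4/19)·(4/18)·(11/17) = 88/2907.
P(E) = Σ over first color = 220/2907 + 88/2907 + 22/969 = 22/171.
By Bayes, P(first=orange | E) = 88/2907 / 22/171 = 4/17 ≈ 0.2353.

4/17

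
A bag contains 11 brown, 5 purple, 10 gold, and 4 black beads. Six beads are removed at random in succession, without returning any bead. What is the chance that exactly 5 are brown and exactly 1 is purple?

22/5655

Unordered draws without replacement: count favorable combinations over C(30,6).
Favorable = C(11,5) · C(5,1) · C(10,0) · C(4,0) = 2310; total = C(30,6) = 593775.
P = 2310/593775 = 22/5655 ≈ 0.0039.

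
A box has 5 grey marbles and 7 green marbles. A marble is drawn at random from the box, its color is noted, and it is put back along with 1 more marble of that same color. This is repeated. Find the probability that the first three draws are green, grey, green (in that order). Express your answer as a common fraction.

Track the composition after each reinforcement of +1.
P = (7/12) · (5/13) · (8/14) = 5/39 ≈ 0.1282.

5/39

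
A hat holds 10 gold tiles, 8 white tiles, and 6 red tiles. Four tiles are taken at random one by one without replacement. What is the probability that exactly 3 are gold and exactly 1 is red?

120/1771

Unordered draws without replacement: count favorable combinations over C(24,4).
Favorable = C(10,3) · C(8,0) · C(6,1) = 720; total = C(24,4) = 10626.
P = 720/10626 = 120/1771 ≈ 0.0678.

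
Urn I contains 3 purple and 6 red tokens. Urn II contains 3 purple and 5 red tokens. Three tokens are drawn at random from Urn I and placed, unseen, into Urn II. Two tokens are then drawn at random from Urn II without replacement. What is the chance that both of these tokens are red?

17/44

Condition on how many of the transferred tokens are red (from Urn I: 6 red of 9; then Urn II has 11 total).
  0 red: C(6,0)C(3,3)/C(9,3) = 1/84; then P = C(5,2)/C(11,2) = 2/11
  1 red: C(6,1)C(3,2)/C(9,3) = 3/14; then P = C(6,2)/C(11,2) = 3/11
  2 red: C(6,2)C(3,1)/C(9,3) = 15/28; then P = C(7,2)/C(11,2) = 21/55
  3 red: C(6,3)C(3,0)/C(9,3) = 5/21; then P = C(8,2)/C(11,2) = 28/55
P(both red) = 17/44 ≈ 0.3864.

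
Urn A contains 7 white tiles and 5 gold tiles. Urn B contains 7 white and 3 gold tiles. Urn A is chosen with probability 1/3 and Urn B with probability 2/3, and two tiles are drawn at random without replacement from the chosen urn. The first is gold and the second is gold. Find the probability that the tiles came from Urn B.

P(E | Urn A) = 5/33; P(E | Urn B) = 1/15.
P(E) = 1/3·5/33 + 2/3·1/15 = 47/495.
By Bayes' rule, P(Urn B | E) = 2/45 / 47/495 = 22/47 ≈ 0.4681.

22/47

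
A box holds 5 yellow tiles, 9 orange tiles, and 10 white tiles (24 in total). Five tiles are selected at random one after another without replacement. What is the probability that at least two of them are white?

33/46

Sum the hypergeometric tail for j = 2,…,5 white tiles.
Favorable = C(10,2)·C(14,3) + C(10,3)·C(14,2) + C(10,4)·C(14,1) + C(10,5)·C(14,0) = 30492; total = C(24,5) = 42504.
P = 30492/42504 = 33/46 ≈ 0.7174.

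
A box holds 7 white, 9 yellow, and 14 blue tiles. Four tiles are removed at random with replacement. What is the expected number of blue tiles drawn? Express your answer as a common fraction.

28/15

By linearity of expectation, E[X] = Σ P(draw i is blue); each independent draw has P(blue) = 14/30.
E[X] = 4 · 14/30 = 28/15 ≈ 1.8667.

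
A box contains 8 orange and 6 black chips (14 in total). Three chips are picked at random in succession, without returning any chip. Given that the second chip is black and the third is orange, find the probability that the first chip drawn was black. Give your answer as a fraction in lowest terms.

5/12

P(first=black and the second chip is black and the third is orange) = (6/14)·(5/13)·(8/12) = 10/91.
P(E) = Σ over first color = 2/13 + 10/91 = 24/91.
By Bayes, P(first=black | E) = 10/91 / 24/91 = 5/12 ≈ 0.4167.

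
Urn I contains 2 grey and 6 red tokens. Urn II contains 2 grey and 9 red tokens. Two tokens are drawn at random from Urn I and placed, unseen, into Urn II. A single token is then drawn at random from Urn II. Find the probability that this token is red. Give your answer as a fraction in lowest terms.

21/26

Condition on how many of the transferred tokens are red (from Urn I: 6 red of 8; then Urn II has 13 total).
  0 red: C(6,0)C(2,2)/C(8,2) = 1/28; then P = 9/13
  1 red: C(6,1)C(2,1)/C(8,2) = 3/7; then P = 10/13
  2 red: C(6,2)C(2,0)/C(8,2) = 15/28; then P = 11/13
P(red from Urn II) = 21/26 ≈ 0.8077.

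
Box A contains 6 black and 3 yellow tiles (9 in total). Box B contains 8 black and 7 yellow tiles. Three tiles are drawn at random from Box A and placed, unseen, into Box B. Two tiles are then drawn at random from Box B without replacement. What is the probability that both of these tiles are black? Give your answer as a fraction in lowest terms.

Condition on how many of the transferred tiles are black (from Box A: 6 black of 9; then Box B has 18 total).
  0 black: C(6,0)C(3,3)/C(9,3) = 1/84; then P = C(8,2)/C(18,2) = 28/153
  1 black: C(6,1)C(3,2)/C(9,3) = 3/14; then P = C(9,2)/C(18,2) = 4/17
  2 black: C(6,2)C(3,1)/C(9,3) = 15/28; then P = C(10,2)/C(18,2) = 5/17
  3 black: C(6,3)C(3,0)/C(9,3) = 5/21; then P = C(11,2)/C(18,2) = 55/153
P(both black) = 181/612 ≈ 0.2958.

181/612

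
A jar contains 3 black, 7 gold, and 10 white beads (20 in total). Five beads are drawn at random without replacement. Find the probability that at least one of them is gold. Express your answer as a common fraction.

Use the complement: P(at least one gold) = 1 − P(no gold).
P(none) = C(13,5)/C(20,5) = 1287/15504.
So P = 1 − 1287/15504 = 4739/5168 ≈ 0.9170.

4739/5168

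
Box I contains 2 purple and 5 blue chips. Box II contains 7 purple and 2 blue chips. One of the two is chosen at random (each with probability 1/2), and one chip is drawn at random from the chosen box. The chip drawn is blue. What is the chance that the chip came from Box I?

45/59

P(blue | Box I) = 5/7; P(blue | Box II) = 2/9.
P(blue) = 1/2·5/7 + 1/2·2/9 = 59/126.
By Bayes' rule, P(Box I | blue) = 5/14 / 59/126 = 45/59 ≈ 0.7627.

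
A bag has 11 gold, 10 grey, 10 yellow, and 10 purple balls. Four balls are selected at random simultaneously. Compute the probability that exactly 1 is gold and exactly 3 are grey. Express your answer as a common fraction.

132/10127

Unordered draws without replacement: count favorable combinations over C(41,4).
Favorable = C(11,1) · C(10,3) · C(10,0) · C(10,0) = 1320; total = C(41,4) = 101270.
P = 1320/101270 = 132/10127 ≈ 0.0130.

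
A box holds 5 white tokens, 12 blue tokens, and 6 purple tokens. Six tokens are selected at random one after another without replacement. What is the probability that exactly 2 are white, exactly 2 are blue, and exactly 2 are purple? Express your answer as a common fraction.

300/3059

Unordered draws without replacement: count favorable combinations over C(23,6).
Favorable = C(5,2) · C(12,2) · C(6,2) = 9900; total = C(23,6) = 100947.
P = 9900/100947 = 300/3059 ≈ 0.0981.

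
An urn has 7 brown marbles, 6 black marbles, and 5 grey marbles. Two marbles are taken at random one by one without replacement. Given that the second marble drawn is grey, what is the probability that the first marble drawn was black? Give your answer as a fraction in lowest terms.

P(first=black and the second marble drawn is grey) = (6/18)·(5/17) = 5/51.
P(the second marble drawn is grey) = Σ over first color = 35/306 + 5/51 + 10/153 = 5/18.
By Bayes, P(first=black | the second marble drawn is grey) = 5/51 / 5/18 = 6/17 ≈ 0.3529.

6/17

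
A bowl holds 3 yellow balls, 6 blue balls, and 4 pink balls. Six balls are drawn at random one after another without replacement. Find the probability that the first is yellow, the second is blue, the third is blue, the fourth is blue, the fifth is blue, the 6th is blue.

1/572

Multiply the conditional probability of each draw in order, without replacement, so each draw removes one from its color and from the total.
P = (3/13) · (6/12) · (5/11) · (4/10) · (3/9) · (2/8) = 1/572 ≈ 0.0017.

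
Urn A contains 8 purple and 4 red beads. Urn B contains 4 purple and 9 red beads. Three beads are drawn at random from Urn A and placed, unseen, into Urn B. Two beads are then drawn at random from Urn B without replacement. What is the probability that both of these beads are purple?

7/55

Condition on how many of the transferred beads are purple (from Urn A: 8 purple of 12; then Urn B has 16 total).
  0 purple: C(8,0)C(4,3)/C(12,3) = 1/55; then P = C(4,2)/C(16,2) = 1/20
  1 purple: C(8,1)C(4,2)/C(12,3) = 12/55; then P = C(5,2)/C(16,2) = 1/12
  2 purple: C(8,2)C(4,1)/C(12,3) = 28/55; then P = C(6,2)/C(16,2) = 1/8
  3 purple: C(8,3)C(4,0)/C(12,3) = 14/55; then P = C(7,2)/C(16,2) = 7/40
P(both purple) = 7/55 ≈ 0.1273.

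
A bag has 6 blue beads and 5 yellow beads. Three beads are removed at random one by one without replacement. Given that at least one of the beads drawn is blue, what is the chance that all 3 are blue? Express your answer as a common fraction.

4/31

P(all 3 blue) = C(6,3)/C(11,3) = 4/33; P(at least one blue) = 1 − C(5,3)/C(11,3) = 31/33.
Since 'all 3 blue' ⊆ 'at least one blue', P(all 3 | at least one) = 4/33 / 31/33 = 4/31 ≈ 0.1290.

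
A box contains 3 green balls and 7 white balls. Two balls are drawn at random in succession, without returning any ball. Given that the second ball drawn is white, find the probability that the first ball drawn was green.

1/3

P(first=green and the second ball drawn is white) = (3/10)·(7/9) = 7/30.
P(the second ball drawn is white) = Σ over first color = 7/30 + 7/15 = 7/10.
By Bayes, P(first=green | the second ball drawn is white) = 7/30 / 7/10 = 1/3 ≈ 0.3333.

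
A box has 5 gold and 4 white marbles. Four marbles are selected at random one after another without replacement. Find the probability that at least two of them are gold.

5/6

Sum the hypergeometric tail for j = 2,…,4 gold marbles.
Favorable = C(5,2)·C(4,2) + C(5,3)·C(4,1) + C(5,4)·C(4,0) = 105; total = C(9,4) = 126.
P = 105/126 = 5/6 ≈ 0.8333.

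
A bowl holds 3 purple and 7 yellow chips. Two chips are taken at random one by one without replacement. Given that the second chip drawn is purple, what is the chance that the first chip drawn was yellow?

7/9

P(first=yellow and the second chip drawn is purple) = (7/10)·(3/9) = 7/30.
P(the second chip drawn is purple) = Σ over first color = 1/15 + 7/30 = 3/10.
By Bayes, P(first=yellow | the second chip drawn is purple) = 7/30 / 3/10 = 7/9 ≈ 0.7778.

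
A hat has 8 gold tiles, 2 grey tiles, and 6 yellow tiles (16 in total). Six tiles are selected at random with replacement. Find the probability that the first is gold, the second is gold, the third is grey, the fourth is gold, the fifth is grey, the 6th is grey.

1/4096

Multiply the conditional probability of each draw in order, with replacement (the composition resets each draw).
P = (8/16) · (8/16) · (2/16) · (8/16) · (2/16) · (2/16) = 1/4096 ≈ 0.0002.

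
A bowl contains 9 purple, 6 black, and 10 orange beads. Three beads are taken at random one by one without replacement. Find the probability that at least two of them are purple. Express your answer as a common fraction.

Sum the hypergeometric tail for j = 2,…,3 purple beads.
Favorable = C(9,2)·C(16,1) + C(9,3)·C(16,0) = 660; total = C(25,3) = 2300.
P = 660/2300 = 33/115 ≈ 0.2870.

33/115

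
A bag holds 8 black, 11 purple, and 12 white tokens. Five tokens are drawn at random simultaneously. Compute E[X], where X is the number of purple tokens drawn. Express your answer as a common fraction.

By linearity of expectation, E[X] = Σ P(draw i is purple); by symmetry each draw (even without replacement) has P(purple) = 11/31.
E[X] = 5 · 11/31 = 55/31 ≈ 1.7742.

55/31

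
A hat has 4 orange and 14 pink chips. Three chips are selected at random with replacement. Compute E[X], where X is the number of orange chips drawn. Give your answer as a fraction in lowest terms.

2/3

By linearity of expectation, E[X] = Σ P(draw i is orange); each independent draw has P(orange) = 4/18.
E[X] = 3 · 4/18 = 2/3 ≈ 0.6667.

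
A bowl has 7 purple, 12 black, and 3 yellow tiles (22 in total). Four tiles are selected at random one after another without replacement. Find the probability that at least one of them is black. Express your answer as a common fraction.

Use the complement: P(at least one black) = 1 − P(no black).
P(none) = C(10,4)/C(22,4) = 210/7315.
So P = 1 − 210/7315 = 203/209 ≈ 0.9713.

203/209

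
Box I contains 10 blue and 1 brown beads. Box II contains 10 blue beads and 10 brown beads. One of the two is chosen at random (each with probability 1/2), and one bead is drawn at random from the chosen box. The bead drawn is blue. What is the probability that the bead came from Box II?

11/31

P(blue | Box I) = 10/11; P(blue | Box II) = 1/2.
P(blue) = 1/2·10/11 + 1/2·1/2 = 31/44.
By Bayes' rule, P(Box II | blue) = 1/4 / 31/44 = 11/31 ≈ 0.3548.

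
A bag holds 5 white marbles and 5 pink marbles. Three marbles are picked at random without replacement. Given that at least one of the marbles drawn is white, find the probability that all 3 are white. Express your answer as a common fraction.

P(all 3 white) = C(5,3)/C(10,3) = 1/12; P(at least one white) = 1 − C(5,3)/C(10,3) = 11/12.
Since 'all 3 white' ⊆ 'at least one white', P(all 3 | at least one) = 1/12 / 11/12 = 1/11 ≈ 0.0909.

1/11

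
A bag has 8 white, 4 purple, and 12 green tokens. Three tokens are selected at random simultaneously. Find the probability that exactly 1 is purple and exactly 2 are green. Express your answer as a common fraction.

Unordered draws without replacement: count favorable combinations over C(24,3).
Favorable = C(8,0) · C(4,1) · C(12,2) = 264; total = C(24,3) = 2024.
P = 264/2024 = 3/23 ≈ 0.1304.

3/23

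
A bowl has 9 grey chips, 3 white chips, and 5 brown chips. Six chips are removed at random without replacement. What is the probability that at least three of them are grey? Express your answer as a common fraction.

333/442

Sum the hypergeometric tail for j = 3,…,6 grey chips.
Favorable = C(9,3)·C(8,3) + C(9,4)·C(8,2) + C(9,5)·C(8,1) + C(9,6)·C(8,0) = 9324; total = C(17,6) = 12376.
P = 9324/12376 = 333/442 ≈ 0.7534.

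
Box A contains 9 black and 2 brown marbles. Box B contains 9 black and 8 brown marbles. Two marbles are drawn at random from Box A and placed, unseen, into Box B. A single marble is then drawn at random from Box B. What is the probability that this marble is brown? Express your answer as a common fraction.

Condition on how many of the transferred marbles are brown (from Box A: 2 brown of 11; then Box B has 19 total).
  0 brown: C(2,0)C(9,2)/C(11,2) = 36/55; then P = 8/19
  1 brown: C(2,1)C(9,1)/C(11,2) = 18/55; then P = 9/19
  2 brown: C(2,2)C(9,0)/C(11,2) = 1/55; then P = 10/19
P(brown from Box B) = 92/209 ≈ 0.4402.

92/209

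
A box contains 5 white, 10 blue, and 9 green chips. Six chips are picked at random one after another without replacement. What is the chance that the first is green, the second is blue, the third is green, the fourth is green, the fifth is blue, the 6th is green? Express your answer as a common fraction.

Multiply the conditional probability of each draw in order, without replacement, so each draw removes one from its color and from the total.
P = (9/24) · (10/23) · (8/22) · (7/21) · (9/20) · (6/19) = 27/9614 ≈ 0.0028.

27/9614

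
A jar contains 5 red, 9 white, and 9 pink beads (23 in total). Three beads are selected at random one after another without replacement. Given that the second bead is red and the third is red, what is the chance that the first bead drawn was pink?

3/7

P(first=pink and the second bead is red and the third is red) = (9/23)·(5/22)·(4/21) = 30/1771.
P(E) = Σ over first color = 10/1771 + 30/1771 + 30/1771 = 10/253.
By Bayes, P(first=pink | E) = 30/1771 / 10/253 = 3/7 ≈ 0.4286.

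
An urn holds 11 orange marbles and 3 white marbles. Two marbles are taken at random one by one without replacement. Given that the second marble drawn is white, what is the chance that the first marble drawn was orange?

11/13

P(first=orange and the second marble drawn is white) = (11/14)·(3/13) = 33/182.
P(the second marble drawn is white) = Σ over first color = 33/182 + 3/91 = 3/14.
By Bayes, P(first=orange | the second marble drawn is white) = 33/182 / 3/14 = 11/13 ≈ 0.8462.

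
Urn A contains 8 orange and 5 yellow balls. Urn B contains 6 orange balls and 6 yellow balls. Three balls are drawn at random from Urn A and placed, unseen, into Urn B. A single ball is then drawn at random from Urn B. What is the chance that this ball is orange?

Condition on how many of the transferred balls are orange (from Urn A: 8 orange of 13; then Urn B has 15 total).
  0 orange: C(8,0)C(5,3)/C(13,3) = 5/143; then P = 6/15
  1 orange: C(8,1)C(5,2)/C(13,3) = 40/143; then P = 7/15
  2 orange: C(8,2)C(5,1)/C(13,3) = 70/143; then P = 8/15
  3 orange: C(8,3)C(5,0)/C(13,3) = 28/143; then P = 9/15
P(orange from Urn B) = 34/65 ≈ 0.5231.

34/65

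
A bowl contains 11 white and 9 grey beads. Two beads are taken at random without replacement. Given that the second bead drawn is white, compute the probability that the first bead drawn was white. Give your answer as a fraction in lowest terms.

P(first=white and the second bead drawn is white) = (11/20)·(10/19) = 11/38.
P(the second bead drawn is white) = Σ over first color = 11/38 + 99/380 = 11/20.
By Bayes, P(first=white | the second bead drawn is white) = 11/38 / 11/20 = 10/19 ≈ 0.5263.

10/19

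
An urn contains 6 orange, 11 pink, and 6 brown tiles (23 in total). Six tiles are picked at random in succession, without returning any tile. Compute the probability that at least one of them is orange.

12653/14421

Use the complement: P(at least one orange) = 1 − P(no orange).
P(none) = C(17,6)/C(23,6) = 12376/100947.
So P = 1 − 12376/100947 = 12653/14421 ≈ 0.8774.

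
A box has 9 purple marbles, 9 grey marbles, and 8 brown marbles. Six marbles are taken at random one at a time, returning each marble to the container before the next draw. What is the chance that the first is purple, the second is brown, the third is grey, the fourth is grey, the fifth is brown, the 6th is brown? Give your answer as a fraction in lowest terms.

Multiply the conditional probability of each draw in order, with replacement (the composition resets each draw).
P = (9/26) · (8/26) · (9/26) · (9/26) · (8/26) · (8/26) = 5832/4826809 ≈ 0.0012.

5832/4826809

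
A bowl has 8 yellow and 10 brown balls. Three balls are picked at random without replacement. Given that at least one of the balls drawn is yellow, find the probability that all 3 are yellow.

P(all 3 yellow) = C(8,3)/C(18,3) = 7/102; P(at least one yellow) = 1 − C(10,3)/C(18,3) = 29/34.
Since 'all 3 yellow' ⊆ 'at least one yellow', P(all 3 | at least one) = 7/102 / 29/34 = 7/87 ≈ 0.0805.

7/87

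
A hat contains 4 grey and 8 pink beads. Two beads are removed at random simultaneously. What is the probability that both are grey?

1/11

Unordered draws without replacement: count favorable combinations over C(12,2).
Favorable = C(4,2) · C(8,0) = 6; total = C(12,2) = 66.
P = 6/66 = 1/11 ≈ 0.0909.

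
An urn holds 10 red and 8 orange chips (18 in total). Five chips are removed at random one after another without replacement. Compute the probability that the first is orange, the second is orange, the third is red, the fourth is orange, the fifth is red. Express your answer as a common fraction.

1/34

Multiply the conditional probability of each draw in order, without replacement, so each draw removes one from its color and from the total.
P = (8/18) · (7/17) · (10/16) · (6/15) · (9/14) = 1/34 ≈ 0.0294.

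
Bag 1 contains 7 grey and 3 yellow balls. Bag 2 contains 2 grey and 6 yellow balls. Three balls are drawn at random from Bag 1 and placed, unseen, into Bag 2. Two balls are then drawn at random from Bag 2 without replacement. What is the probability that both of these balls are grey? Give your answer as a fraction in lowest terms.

3/25

Condition on how many of the transferred balls are grey (from Bag 1: 7 grey of 10; then Bag 2 has 11 total).
  0 grey: C(7,0)C(3,3)/C(10,3) = 1/120; then P = C(2,2)/C(11,2) = 1/55
  1 grey: C(7,1)C(3,2)/C(10,3) = 7/40; then P = C(3,2)/C(11,2) = 3/55
  2 grey: C(7,2)C(3,1)/C(10,3) = 21/40; then P = C(4,2)/C(11,2) = 6/55
  3 grey: C(7,3)C(3,0)/C(10,3) = 7/24; then P = C(5,2)/C(11,2) = 2/11
P(both grey) = 3/25 ≈ 0.1200.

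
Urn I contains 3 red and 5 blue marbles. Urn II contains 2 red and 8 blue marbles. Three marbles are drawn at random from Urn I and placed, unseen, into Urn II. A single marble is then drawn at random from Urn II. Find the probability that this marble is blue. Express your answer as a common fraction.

Condition on how many of the transferred marbles are blue (from Urn I: 5 blue of 8; then Urn II has 13 total).
  0 blue: C(5,0)C(3,3)/C(8,3) = 1/56; then P = 8/13
  1 blue: C(5,1)C(3,2)/C(8,3) = 15/56; then P = 9/13
  2 blue: C(5,2)C(3,1)/C(8,3) = 15/28; then P = 10/13
  3 blue: C(5,3)C(3,0)/C(8,3) = 5/28; then P = 11/13
P(blue from Urn II) = 79/104 ≈ 0.7596.

79/104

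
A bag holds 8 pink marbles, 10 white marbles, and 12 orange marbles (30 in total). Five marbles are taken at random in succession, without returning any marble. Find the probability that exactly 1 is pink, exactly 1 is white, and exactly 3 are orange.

Unordered draws without replacement: count favorable combinations over C(30,5).
Favorable = C(8,1) · C(10,1) · C(12,3) = 17600; total = C(30,5) = 142506.
P = 17600/142506 = 8800/71253 ≈ 0.1235.

8800/71253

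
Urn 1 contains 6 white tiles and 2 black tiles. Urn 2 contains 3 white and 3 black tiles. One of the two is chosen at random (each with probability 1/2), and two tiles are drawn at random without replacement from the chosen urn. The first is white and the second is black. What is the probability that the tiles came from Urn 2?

7/12

P(E | Urn 1) = 3/14; P(E | Urn 2) = 3/10.
P(E) = 1/2·3/14 + 1/2·3/10 = 9/35.
By Bayes' rule, P(Urn 2 | E) = 3/20 / 9/35 = 7/12 ≈ 0.5833.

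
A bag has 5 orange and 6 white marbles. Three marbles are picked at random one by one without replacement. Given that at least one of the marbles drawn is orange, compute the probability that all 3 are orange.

2/29

P(all 3 orange) = C(5,3)/C(11,3) = 2/33; P(at least one orange) = 1 − C(6,3)/C(11,3) = 29/33.
Since 'all 3 orange' ⊆ 'at least one orange', P(all 3 | at least one) = 2/33 / 29/33 = 2/29 ≈ 0.0690.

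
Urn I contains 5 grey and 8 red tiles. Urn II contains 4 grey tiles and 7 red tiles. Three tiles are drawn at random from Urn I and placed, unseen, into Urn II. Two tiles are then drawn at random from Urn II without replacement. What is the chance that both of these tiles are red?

5/13

Condition on how many of the transferred tiles are red (from Urn I: 8 red of 13; then Urn II has 14 total).
  0 red: C(8,0)C(5,3)/C(13,3) = 5/143; then P = C(7,2)/C(14,2) = 3/13
  1 red: C(8,1)C(5,2)/C(13,3) = 40/143; then P = C(8,2)/C(14,2) = 4/13
  2 red: C(8,2)C(5,1)/C(13,3) = 70/143; then P = C(9,2)/C(14,2) = 36/91
  3 red: C(8,3)C(5,0)/C(13,3) = 28/143; then P = C(10,2)/C(14,2) = 45/91
P(both red) = 5/13 ≈ 0.3846.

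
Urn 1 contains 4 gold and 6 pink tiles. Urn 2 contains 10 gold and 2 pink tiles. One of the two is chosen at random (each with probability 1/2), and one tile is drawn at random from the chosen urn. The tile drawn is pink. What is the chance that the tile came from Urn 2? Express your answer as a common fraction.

P(pink | Urn 1) = 3/5; P(pink | Urn 2) = 1/6.
P(pink) = 1/2·3/5 + 1/2·1/6 = 23/60.
By Bayes' rule, P(Urn 2 | pink) = 1/12 / 23/60 = 5/23 ≈ 0.2174.

5/23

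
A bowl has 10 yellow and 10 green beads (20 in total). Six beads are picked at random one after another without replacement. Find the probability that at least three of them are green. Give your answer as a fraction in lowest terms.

443/646

Sum the hypergeometric tail for j = 3,…,6 green beads.
Favorable = C(10,3)·C(10,3) + C(10,4)·C(10,2) + C(10,5)·C(10,1) + C(10,6)·C(10,0) = 26580; total = C(20,6) = 38760.
P = 26580/38760 = 443/646 ≈ 0.6858.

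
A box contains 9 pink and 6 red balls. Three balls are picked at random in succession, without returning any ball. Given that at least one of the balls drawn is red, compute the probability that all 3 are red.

20/371

P(all 3 red) = C(6,3)/C(15,3) = 4/91; P(at least one red) = 1 − C(9,3)/C(15,3) = 53/65.
Since 'all 3 red' ⊆ 'at least one red', P(all 3 | at least one) = 4/91 / 53/65 = 20/371 ≈ 0.0539.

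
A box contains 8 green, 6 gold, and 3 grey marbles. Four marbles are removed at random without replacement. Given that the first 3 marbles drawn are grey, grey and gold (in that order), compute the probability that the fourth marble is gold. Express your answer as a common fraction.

After removing 1 gold, 2 grey, the box has 5 gold out of 14 remaining.
P(fourth is gold | given) = 5/14 ≈ 0.3571.

5/14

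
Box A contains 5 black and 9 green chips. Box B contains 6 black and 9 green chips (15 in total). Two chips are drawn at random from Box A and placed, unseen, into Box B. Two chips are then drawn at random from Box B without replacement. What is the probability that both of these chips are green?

4365/12376

Condition on how many of the transferred chips are green (from Box A: 9 green of 14; then Box B has 17 total).
  0 green: C(9,0)C(5,2)/C(14,2) = 10/91; then P = C(9,2)/C(17,2) = 9/34
  1 green: C(9,1)C(5,1)/C(14,2) = 45/91; then P = C(10,2)/C(17,2) = 45/136
  2 green: C(9,2)C(5,0)/C(14,2) = 36/91; then P = C(11,2)/C(17,2) = 55/136
P(both green) = 4365/12376 ≈ 0.3527.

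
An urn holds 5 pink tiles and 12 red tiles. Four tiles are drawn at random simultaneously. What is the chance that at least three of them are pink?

Sum the hypergeometric tail for j = 3,…,4 pink tiles.
Favorable = C(5,3)·C(12,1) + C(5,4)·C(12,0) = 125; total = C(17,4) = 2380.
P = 125/2380 = 25/476 ≈ 0.0525.

25/476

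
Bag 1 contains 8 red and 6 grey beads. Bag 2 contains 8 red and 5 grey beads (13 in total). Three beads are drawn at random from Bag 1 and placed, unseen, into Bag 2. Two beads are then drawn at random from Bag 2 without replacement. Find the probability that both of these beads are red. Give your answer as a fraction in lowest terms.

Condition on how many of the transferred beads are red (from Bag 1: 8 red of 14; then Bag 2 has 16 total).
  0 red: C(8,0)C(6,3)/C(14,3) = 5/91; then P = C(8,2)/C(16,2) = 7/30
  1 red: C(8,1)C(6,2)/C(14,3) = 30/91; then P = C(9,2)/C(16,2) = 3/10
  2 red: C(8,2)C(6,1)/C(14,3) = 6/13; then P = C(10,2)/C(16,2) = 3/8
  3 red: C(8,3)C(6,0)/C(14,3) = 2/13; then P = C(11,2)/C(16,2) = 11/24
P(both red) = 97/273 ≈ 0.3553.

97/273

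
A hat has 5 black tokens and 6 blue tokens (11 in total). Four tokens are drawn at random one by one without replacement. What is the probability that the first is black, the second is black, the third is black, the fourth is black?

1/66

Multiply the conditional probability of each draw in order, without replacement, so each draw removes one from its color and from the total.
P = (5/11) · (4/10) · (3/9) · (2/8) = 1/66 ≈ 0.0152.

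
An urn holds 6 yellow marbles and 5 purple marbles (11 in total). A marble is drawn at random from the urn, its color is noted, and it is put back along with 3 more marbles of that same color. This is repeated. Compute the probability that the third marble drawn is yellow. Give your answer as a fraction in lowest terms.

6/11

Sum over the four possibilities for the first two draws (yellow/not-yellow each), tracking how the yellow count and total change by +3 per draw.
P(third is yellow) = 6/11 ≈ 0.5455. (In a Pólya urn every draw has the same marginal probability 6/11.)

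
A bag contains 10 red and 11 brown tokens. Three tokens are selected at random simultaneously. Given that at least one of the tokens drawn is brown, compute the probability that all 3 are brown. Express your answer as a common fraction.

P(all 3 brown) = C(11,3)/C(21,3) = 33/266; P(at least one brown) = 1 − C(10,3)/C(21,3) = 121/133.
Since 'all 3 brown' ⊆ 'at least one brown', P(all 3 | at least one) = 33/266 / 121/133 = 3/22 ≈ 0.1364.

3/22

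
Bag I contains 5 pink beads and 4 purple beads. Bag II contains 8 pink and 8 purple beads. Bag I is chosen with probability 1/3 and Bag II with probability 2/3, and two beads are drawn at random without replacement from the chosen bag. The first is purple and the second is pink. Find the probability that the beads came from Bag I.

P(E | Bag I) = 5/18; P(E | Bag II) = 4/15.
P(E) = 1/3·5/18 + 2/3·4/15 = 73/270.
By Bayes' rule, P(Bag I | E) = 5/54 / 73/270 = 25/73 ≈ 0.3425.

25/73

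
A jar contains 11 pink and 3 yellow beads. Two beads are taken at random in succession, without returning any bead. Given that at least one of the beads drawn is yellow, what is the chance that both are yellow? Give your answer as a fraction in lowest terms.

1/12

P(both yellow) = C(3,2)/C(14,2) = 3/91; P(at least one yellow) = 1 − C(11,2)/C(14,2) = 36/91.
Since 'both yellow' ⊆ 'at least one yellow', P(both | at least one) = 3/91 / 36/91 = 1/12 ≈ 0.0833.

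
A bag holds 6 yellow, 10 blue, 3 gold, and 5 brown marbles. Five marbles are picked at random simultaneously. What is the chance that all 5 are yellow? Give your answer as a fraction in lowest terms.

1/7084

Unordered draws without replacement: count favorable combinations over C(24,5).
Favorable = C(6,5) · C(10,0) · C(3,0) · C(5,0) = 6; total = C(24,5) = 42504.
P = 6/42504 = 1/7084 ≈ 0.0001.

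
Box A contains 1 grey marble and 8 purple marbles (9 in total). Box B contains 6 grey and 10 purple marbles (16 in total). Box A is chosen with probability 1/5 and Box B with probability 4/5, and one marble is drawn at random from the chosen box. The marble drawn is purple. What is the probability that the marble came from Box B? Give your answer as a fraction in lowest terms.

P(purple | Box A) = 8/9; P(purple | Box B) = 5/8.
P(purple) = 1/5·8/9 + 4/5·5/8 = 61/90.
By Bayes' rule, P(Box B | purple) = 1/2 / 61/90 = 45/61 ≈ 0.7377.

45/61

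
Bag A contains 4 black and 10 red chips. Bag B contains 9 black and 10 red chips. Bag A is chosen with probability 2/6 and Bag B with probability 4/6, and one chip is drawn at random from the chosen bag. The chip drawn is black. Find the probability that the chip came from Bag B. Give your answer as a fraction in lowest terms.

P(black | Bag A) = 2/7; P(black | Bag B) = 9/19.
P(black) = 1/3·2/7 + 2/3·9/19 = 164/399.
By Bayes' rule, P(Bag B | black) = 6/19 / 164/399 = 63/82 ≈ 0.7683.

63/82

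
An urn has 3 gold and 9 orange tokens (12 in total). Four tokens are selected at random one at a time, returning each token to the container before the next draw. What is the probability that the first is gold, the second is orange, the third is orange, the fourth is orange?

Multiply the conditional probability of each draw in order, with replacement (the composition resets each draw).
P = (3/12) · (9/12) · (9/12) · (9/12) = 27/256 ≈ 0.1055.

27/256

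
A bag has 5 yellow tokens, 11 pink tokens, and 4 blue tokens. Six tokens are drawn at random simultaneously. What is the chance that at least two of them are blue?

332/969

Sum the hypergeometric tail for j = 2,…,4 blue tokens.
Favorable = C(4,2)·C(16,4) + C(4,3)·C(16,3) + C(4,4)·C(16,2) = 13280; total = C(20,6) = 38760.
P = 13280/38760 = 332/969 ≈ 0.3426.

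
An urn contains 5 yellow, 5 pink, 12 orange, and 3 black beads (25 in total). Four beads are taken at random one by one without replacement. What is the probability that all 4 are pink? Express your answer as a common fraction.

1/2530

Unordered draws without replacement: count favorable combinations over C(25,4).
Favorable = C(5,0) · C(5,4) · C(12,0) · C(3,0) = 5; total = C(25,4) = 12650.
P = 5/12650 = 1/2530 ≈ 0.0004.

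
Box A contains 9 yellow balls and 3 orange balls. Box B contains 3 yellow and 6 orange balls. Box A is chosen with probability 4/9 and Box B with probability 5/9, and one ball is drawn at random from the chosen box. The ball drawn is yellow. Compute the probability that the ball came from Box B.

P(yellow | Box A) = 3/4; P(yellow | Box B) = 1/3.
P(yellow) = 4/9·3/4 + 5/9·1/3 = 14/27.
By Bayes' rule, P(Box B | yellow) = 5/27 / 14/27 = 5/14 ≈ 0.3571.

5/14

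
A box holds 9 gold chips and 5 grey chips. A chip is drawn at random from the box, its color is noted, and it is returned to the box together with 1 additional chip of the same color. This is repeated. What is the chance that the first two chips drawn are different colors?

Either gold then grey, or grey then gold; after the first draw the total is 15.
P = (9/14)·(5/15) + (5/14)·(9/15) = 3/7 ≈ 0.4286.

3/7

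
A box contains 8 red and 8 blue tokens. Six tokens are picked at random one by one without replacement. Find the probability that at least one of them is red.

Use the complement: P(at least one red) = 1 − P(no red).
P(none) = C(8,6)/C(16,6) = 28/8008.
So P = 1 − 28/8008 = 285/286 ≈ 0.9965.

285/286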